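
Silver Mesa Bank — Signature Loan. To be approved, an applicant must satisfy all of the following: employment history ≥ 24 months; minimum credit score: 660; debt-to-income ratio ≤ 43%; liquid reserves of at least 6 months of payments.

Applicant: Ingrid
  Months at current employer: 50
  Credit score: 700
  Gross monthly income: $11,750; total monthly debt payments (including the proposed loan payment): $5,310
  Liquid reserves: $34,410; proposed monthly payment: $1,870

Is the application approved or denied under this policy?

Denied

Employment 50 ≥ 24 months
Credit score 700 ≥ 660 (meets)
DTI = 5,310/11,750 = 45.2% > 43%
Liquid reserves cover 34,410/1,870 = 18.4 months — ≥ 6 required
Fails on DTI.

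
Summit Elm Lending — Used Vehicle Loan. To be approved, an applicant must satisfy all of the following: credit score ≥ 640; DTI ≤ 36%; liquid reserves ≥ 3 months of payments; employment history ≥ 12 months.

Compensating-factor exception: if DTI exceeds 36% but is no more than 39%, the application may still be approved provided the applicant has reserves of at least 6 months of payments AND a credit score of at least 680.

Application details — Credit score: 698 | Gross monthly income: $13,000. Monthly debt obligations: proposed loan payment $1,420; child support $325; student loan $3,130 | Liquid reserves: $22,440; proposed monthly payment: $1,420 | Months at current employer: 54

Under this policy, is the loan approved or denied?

Approved

Credit score 698 ≥ 640 (meets base)
Total debts = (1,420 + 325 + 3,130) = 4,875. DTI: 4,875 ÷ 13,000 = 37.5%, over the 36% base limit.
Reserves = 22,440/1,420 = 15.8 months ≥ 3
Employment 54 ≥ 12 months
DTI 37.5% is within the 36%–39% exception band; checking compensating factors.
Reserves 15.8 ≥ 6 months; credit score 698 ≥ 680.
Both override conditions satisfied; DTI exception granted.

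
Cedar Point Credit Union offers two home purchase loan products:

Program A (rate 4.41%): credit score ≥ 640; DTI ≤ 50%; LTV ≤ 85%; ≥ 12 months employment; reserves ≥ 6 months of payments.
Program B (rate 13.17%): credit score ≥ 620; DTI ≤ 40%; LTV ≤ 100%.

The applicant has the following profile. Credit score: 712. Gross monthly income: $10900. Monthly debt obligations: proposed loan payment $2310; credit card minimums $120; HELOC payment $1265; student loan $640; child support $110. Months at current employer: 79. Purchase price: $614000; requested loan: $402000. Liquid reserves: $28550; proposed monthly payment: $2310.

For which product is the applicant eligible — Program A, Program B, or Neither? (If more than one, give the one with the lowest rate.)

Program A

Total debts = (2,310 + 120 + 1,265 + 640 + 110) = 4,445; DTI = 4,445/10,900 = 40.8%.
LTV = 402,000/614,000 = 65.5%.
Reserves = 28,550/2,310 = 12.4 months.
Program A: score 712 ≥ 640; DTI 40.8% ≤ 50%; LTV 65.5% ≤ 85%; employment 79 ≥ 12 mo; reserves 12.4 ≥ 6 mo → qualifies.
Program B: score 712 ≥ 620; DTI 40.8% > 40%; LTV 65.5% ≤ 100% → does not qualify.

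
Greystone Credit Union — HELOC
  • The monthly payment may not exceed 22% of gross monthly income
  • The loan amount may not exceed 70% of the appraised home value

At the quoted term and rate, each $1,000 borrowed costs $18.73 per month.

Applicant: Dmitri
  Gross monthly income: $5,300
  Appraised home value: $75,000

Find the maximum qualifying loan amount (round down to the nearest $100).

Payment cap: 22% × $5,300 = $1,166/month.
At $18.73 per $1,000, that supports 1,166/18.73 × 1,000 ≈ $62,253 → $62,200.
LTV cap: 70% × $75,000 = $52,500 → $52,500.
Binding constraint: loan-to-value.

$52,500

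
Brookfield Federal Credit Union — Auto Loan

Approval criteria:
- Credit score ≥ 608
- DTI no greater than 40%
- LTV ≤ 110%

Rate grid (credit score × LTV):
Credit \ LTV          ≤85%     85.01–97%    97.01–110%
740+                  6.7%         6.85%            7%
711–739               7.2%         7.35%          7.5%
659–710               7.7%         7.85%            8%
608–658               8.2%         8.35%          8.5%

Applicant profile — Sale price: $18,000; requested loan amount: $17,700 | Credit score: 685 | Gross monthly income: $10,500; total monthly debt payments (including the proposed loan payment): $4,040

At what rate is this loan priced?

Credit score 685 ≥ 608; DTI = 4,040/10,500 = 38.5% ≤ 40%
LTV: 17,700 ÷ 18,000 = 98.3%, within 110% cap
Score 685 is in the 659–710 band; LTV 98.3% is in the 97.01–110% band → 8%.

8%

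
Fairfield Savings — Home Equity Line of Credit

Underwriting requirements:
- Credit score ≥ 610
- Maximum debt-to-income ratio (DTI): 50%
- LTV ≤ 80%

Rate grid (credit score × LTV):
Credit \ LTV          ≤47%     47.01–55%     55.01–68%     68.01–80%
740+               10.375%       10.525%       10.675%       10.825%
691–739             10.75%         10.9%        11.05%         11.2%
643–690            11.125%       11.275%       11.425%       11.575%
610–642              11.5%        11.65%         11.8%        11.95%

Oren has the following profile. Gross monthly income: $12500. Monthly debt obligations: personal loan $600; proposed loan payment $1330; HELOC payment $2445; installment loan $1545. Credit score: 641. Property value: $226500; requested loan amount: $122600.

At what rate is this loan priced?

Credit score 641 ≥ 610; Total monthly debts = (600 + 1,330 + 2,445 + 1,545) = 5,920. Debt-to-income = 5,920/12,500 = 47.4% — meets 50% limit
LTV = 122,600/226,500 = 54.1% ≤ 80%
Score 641 is in the 610–642 band; LTV 54.1% is in the 47.01–55% band → 11.65%.

11.65%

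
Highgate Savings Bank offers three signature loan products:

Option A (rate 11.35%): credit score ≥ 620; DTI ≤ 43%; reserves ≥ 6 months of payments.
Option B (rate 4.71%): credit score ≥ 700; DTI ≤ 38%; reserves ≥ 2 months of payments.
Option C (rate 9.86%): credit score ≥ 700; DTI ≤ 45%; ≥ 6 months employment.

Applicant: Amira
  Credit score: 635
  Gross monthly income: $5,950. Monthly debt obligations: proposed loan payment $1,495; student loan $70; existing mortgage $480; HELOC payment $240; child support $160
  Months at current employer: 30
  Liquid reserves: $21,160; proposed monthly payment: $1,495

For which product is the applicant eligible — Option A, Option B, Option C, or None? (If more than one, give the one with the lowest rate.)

Option A

Total debts = (1,495 + 70 + 480 + 240 + 160) = 2,445; DTI = 2,445/5,950 = 41.1%.
Reserves = 21,160/1,495 = 14.2 months.
Option A: score 635 ≥ 620; DTI 41.1% ≤ 43%; reserves 14.2 ≥ 6 mo → qualifies.
Option B: score 635 < 700; DTI 41.1% > 38%; reserves 14.2 ≥ 2 mo → does not qualify.
Option C: score 635 < 700; DTI 41.1% ≤ 45%; employment 30 ≥ 6 mo → does not qualify.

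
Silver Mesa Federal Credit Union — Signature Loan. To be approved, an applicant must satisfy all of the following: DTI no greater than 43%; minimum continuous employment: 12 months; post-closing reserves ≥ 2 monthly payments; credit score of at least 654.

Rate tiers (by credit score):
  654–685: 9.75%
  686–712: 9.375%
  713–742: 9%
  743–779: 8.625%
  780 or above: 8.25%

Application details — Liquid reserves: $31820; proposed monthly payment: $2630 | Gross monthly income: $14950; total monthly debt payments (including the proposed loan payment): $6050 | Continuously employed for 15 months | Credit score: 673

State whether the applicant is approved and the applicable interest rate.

Approved at 9.75%

Credit score 673 ≥ 654 (meets minimum)
DTI: 6,050 ÷ 14,950 = 40.5%, within the 43% cap
Reserves = 31,820/2,630 = 12.1 months ≥ 2
Employment 15 ≥ 12 months
All requirements met. Score 673 falls in the 654–685 tier → 9.75%.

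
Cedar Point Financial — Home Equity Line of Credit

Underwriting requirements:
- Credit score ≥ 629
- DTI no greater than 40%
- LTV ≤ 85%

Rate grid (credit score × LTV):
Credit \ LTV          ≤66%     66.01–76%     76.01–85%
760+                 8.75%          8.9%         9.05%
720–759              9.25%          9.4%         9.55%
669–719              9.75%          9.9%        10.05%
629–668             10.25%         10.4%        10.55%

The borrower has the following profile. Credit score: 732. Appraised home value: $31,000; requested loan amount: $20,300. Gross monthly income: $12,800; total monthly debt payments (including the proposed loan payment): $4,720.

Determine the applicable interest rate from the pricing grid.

Credit score 732 ≥ 629; DTI = 4,720/12,800 = 36.9% ≤ 40%
Loan-to-value = 20,300/31,000 = 65.5% — pass (85% max)
Score 732 is in the 720–759 band; LTV 65.5% is in the ≤66% band → 9.25%.

9.25%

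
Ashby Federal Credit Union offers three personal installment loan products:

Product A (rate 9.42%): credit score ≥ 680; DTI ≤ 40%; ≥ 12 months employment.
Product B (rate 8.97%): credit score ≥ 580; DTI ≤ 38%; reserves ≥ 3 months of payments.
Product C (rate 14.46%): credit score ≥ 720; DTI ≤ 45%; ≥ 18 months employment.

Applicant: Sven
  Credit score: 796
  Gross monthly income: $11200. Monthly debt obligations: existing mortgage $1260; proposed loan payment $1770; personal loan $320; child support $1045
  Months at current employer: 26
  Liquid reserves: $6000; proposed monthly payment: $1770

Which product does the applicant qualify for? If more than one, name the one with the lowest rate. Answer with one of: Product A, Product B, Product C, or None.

Total debts = (1,260 + 1,770 + 320 + 1,045) = 4,395; DTI = 4,395/11,200 = 39.2%.
Reserves = 6,000/1,770 = 3.4 months.
Product A: score 796 ≥ 680; DTI 39.2% ≤ 40%; employment 26 ≥ 12 mo → qualifies.
Product B: score 796 ≥ 580; DTI 39.2% > 38%; reserves 3.4 ≥ 3 mo → does not qualify.
Product C: score 796 ≥ 720; DTI 39.2% ≤ 45%; employment 26 ≥ 18 mo → qualifies.
Qualifying: Product A, Product C. Lowest rate is 9.42% → Product A.

Product A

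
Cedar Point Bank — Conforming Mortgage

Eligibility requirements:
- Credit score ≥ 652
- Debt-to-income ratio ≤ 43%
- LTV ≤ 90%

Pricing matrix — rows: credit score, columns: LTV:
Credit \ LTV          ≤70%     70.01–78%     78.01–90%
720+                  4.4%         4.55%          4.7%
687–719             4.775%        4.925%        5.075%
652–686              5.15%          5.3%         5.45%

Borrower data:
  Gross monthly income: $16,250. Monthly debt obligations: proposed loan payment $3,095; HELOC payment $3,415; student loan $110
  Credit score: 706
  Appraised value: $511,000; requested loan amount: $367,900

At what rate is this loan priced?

Credit score 706 ≥ 652; Total monthly debts = (3,095 + 3,415 + 110) = 6,620. DTI: 6,620 ÷ 16,250 = 40.7%, within the 43% cap
LTV = 367,900/511,000 = 72% ≤ 90%
Credit 706 → row 687–719; LTV 72% → column 70.01–78%. Grid cell → 4.925%.

4.925%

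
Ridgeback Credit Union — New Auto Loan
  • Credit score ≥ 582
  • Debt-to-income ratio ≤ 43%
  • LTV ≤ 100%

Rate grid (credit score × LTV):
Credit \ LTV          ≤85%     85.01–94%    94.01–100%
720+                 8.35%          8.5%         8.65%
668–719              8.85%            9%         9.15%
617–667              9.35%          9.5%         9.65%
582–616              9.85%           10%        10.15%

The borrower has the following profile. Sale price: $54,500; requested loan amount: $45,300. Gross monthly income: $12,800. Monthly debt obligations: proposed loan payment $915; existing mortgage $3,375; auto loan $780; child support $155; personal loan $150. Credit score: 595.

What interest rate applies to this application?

9.85%

Credit score 595 ≥ 582; Total monthly debts = (915 + 3,375 + 780 + 155 + 150) = 5,375. Debt-to-income = 5,375/12,800 = 42% — meets 43% limit
LTV: 45,300 ÷ 54,500 = 83.1%, within 100% cap
Credit 595 → row 582–616; LTV 83.1% → column ≤85%. Grid cell → 9.85%.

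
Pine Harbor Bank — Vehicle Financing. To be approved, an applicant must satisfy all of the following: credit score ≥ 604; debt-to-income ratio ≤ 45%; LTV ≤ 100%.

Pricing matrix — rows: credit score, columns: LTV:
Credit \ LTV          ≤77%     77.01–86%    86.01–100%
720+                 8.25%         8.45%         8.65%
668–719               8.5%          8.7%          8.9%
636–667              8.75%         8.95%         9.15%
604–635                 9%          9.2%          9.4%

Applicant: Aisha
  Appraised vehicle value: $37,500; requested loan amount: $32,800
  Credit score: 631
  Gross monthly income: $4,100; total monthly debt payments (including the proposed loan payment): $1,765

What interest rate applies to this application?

9.4%

Credit score 631 ≥ 604; DTI: 1,765 ÷ 4,100 = 43%, within the 45% cap
Loan-to-value = 32,800/37,500 = 87.5% — pass (100% max)
Score 631 is in the 604–635 band; LTV 87.5% is in the 86.01–100% band → 9.4%.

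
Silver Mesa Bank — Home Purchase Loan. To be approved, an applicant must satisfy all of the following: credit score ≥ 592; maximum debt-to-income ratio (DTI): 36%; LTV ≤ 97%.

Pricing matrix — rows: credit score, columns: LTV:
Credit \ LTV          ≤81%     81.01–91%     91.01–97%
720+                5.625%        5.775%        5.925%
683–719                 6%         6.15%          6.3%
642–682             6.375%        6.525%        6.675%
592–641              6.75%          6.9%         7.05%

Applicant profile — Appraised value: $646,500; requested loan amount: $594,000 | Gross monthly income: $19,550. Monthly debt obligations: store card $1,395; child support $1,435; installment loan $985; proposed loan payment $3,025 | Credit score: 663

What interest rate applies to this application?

Credit score 663 ≥ 592; Total monthly debts = (1,395 + 1,435 + 985 + 3,025) = 6,840. DTI: 6,840 ÷ 19,550 = 35%, within the 36% cap
LTV: 594,000 ÷ 646,500 = 91.9%, within 97% cap
Row: 663 falls in 642–682. Column: 91.9% falls in 91.01–97%. Rate = 6.675%.

6.675%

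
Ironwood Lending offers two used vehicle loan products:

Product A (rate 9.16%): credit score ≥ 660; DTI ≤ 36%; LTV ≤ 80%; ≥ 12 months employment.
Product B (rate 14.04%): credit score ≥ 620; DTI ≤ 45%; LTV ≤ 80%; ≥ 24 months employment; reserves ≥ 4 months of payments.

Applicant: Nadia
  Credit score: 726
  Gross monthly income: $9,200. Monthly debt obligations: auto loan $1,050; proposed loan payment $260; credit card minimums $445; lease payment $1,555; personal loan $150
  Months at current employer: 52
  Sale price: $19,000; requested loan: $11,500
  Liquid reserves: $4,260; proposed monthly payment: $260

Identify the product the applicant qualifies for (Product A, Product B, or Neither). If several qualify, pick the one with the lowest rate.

Product B

Total debts = (1,050 + 260 + 445 + 1,555 + 150) = 3,460; DTI = 3,460/9,200 = 37.6%.
LTV = 11,500/19,000 = 60.5%.
Reserves = 4,260/260 = 16.4 months.
Product A: score 726 ≥ 660; DTI 37.6% > 36%; LTV 60.5% ≤ 80%; employment 52 ≥ 12 mo → does not qualify.
Product B: score 726 ≥ 620; DTI 37.6% ≤ 45%; LTV 60.5% ≤ 80%; employment 52 ≥ 24 mo; reserves 16.4 ≥ 4 mo → qualifies.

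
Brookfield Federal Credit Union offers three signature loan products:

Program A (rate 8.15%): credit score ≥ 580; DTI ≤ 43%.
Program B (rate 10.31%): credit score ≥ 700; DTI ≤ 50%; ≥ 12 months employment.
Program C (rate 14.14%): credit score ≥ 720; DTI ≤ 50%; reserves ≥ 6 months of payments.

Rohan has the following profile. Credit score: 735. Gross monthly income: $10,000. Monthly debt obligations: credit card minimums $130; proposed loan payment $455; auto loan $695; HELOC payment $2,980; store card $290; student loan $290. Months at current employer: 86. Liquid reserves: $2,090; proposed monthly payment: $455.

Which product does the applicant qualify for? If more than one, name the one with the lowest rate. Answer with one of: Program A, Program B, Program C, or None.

Program B

Total debts = (130 + 455 + 695 + 2,980 + 290 + 290) = 4,840; DTI = 4,840/10,000 = 48.4%.
Reserves = 2,090/455 = 4.6 months.
Program A: score 735 ≥ 580; DTI 48.4% > 43% → does not qualify.
Program B: score 735 ≥ 700; DTI 48.4% ≤ 50%; employment 86 ≥ 12 mo → qualifies.
Program C: score 735 ≥ 720; DTI 48.4% ≤ 50%; reserves 4.6 < 6 mo → does not qualify.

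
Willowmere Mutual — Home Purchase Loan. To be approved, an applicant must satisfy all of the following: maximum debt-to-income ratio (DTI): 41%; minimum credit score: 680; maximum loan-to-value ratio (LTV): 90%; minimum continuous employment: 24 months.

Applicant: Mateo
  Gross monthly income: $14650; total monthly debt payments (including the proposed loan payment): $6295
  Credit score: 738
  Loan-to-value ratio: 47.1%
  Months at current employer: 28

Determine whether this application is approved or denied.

Denied

DTI: 6,295 ÷ 14,650 = 43%, exceeds the 41% cap
Credit score 738 ≥ 680 (meets)
LTV 47.1% ≤ 90%
Employment 28 ≥ 24 months
Fails on DTI.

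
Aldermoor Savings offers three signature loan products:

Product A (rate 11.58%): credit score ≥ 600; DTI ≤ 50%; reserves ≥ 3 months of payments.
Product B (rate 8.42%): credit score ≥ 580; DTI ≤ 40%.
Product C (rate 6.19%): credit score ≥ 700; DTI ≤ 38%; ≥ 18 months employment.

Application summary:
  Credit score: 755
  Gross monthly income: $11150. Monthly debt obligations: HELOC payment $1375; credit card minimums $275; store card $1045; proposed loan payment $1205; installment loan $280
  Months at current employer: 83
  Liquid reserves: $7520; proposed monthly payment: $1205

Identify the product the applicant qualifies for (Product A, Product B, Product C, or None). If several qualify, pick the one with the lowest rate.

Total debts = (1,375 + 275 + 1,045 + 1,205 + 280) = 4,180; DTI = 4,180/11,150 = 37.5%.
Reserves = 7,520/1,205 = 6.2 months.
Product A: score 755 ≥ 600; DTI 37.5% ≤ 50%; reserves 6.2 ≥ 3 mo → qualifies.
Product B: score 755 ≥ 580; DTI 37.5% ≤ 40% → qualifies.
Product C: score 755 ≥ 700; DTI 37.5% ≤ 38%; employment 83 ≥ 18 mo → qualifies.
Qualifying: Product A, Product B, Product C. Lowest rate is 6.19% → Product C.

Product C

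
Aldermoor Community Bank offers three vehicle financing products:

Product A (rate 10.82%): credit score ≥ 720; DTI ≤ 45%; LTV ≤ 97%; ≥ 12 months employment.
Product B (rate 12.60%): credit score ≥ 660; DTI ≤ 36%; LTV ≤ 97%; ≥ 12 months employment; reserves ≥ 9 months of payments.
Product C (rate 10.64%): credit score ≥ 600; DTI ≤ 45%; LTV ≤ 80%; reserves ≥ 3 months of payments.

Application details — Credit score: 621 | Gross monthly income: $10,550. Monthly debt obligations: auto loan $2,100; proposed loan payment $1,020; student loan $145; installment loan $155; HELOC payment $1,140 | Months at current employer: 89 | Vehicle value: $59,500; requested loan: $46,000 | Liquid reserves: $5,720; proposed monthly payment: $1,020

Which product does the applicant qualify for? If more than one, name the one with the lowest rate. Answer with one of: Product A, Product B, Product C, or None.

Product C

Total debts = (2,100 + 1,020 + 145 + 155 + 1,140) = 4,560; DTI = 4,560/10,550 = 43.2%.
LTV = 46,000/59,500 = 77.3%.
Reserves = 5,720/1,020 = 5.6 months.
Product A: score 621 < 720; DTI 43.2% ≤ 45%; LTV 77.3% ≤ 97%; employment 89 ≥ 12 mo → does not qualify.
Product B: score 621 < 660; DTI 43.2% > 36%; LTV 77.3% ≤ 97%; employment 89 ≥ 12 mo; reserves 5.6 < 9 mo → does not qualify.
Product C: score 621 ≥ 600; DTI 43.2% ≤ 45%; LTV 77.3% ≤ 80%; reserves 5.6 ≥ 3 mo → qualifies.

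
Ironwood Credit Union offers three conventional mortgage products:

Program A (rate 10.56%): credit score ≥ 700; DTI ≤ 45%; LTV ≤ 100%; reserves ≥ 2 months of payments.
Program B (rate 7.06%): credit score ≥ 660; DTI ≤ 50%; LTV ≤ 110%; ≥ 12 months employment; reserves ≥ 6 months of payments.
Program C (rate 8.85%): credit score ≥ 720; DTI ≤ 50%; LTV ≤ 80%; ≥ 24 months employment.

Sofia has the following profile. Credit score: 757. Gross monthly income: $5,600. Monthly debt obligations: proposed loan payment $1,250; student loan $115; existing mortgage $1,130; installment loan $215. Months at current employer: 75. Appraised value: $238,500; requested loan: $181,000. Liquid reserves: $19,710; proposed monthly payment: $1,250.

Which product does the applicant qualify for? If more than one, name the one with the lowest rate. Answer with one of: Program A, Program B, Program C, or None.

Program B

Total debts = (1,250 + 115 + 1,130 + 215) = 2,710; DTI = 2,710/5,600 = 48.4%.
LTV = 181,000/238,500 = 75.9%.
Reserves = 19,710/1,250 = 15.8 months.
Program A: score 757 ≥ 700; DTI 48.4% > 45%; LTV 75.9% ≤ 100%; reserves 15.8 ≥ 2 mo → does not qualify.
Program B: score 757 ≥ 660; DTI 48.4% ≤ 50%; LTV 75.9% ≤ 110%; employment 75 ≥ 12 mo; reserves 15.8 ≥ 6 mo → qualifies.
Program C: score 757 ≥ 720; DTI 48.4% ≤ 50%; LTV 75.9% ≤ 80%; employment 75 ≥ 24 mo → qualifies.
Qualifying: Program B, Program C. Lowest rate is 7.06% → Program B.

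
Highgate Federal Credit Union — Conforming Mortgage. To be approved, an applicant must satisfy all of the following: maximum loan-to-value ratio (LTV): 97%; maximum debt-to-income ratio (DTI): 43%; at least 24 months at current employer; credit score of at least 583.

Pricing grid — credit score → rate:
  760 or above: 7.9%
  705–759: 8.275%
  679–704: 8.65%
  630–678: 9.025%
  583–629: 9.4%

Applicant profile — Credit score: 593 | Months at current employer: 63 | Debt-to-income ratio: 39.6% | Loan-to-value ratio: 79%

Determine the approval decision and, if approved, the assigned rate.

Approved at 9.4%

Credit score 593 ≥ 583 (meets minimum)
DTI 39.6% is within the 43% limit
LTV 79% ≤ 97%
Employment 63 ≥ 24 months
All requirements met. Score 593 falls in the 583–629 tier → 9.4%.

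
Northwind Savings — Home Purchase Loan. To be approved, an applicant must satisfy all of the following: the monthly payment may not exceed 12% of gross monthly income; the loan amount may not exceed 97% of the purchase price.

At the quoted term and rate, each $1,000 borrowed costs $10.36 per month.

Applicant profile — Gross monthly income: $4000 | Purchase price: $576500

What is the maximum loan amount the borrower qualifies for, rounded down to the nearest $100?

$46,300

Payment cap: 12% × $4,000 = $480/month.
At $10.36 per $1,000, that supports 480/10.36 × 1,000 ≈ $46,332 → $46,300.
LTV cap: 97% × $576,500 = $559,205 → $559,200.
Binding constraint: payment-to-income.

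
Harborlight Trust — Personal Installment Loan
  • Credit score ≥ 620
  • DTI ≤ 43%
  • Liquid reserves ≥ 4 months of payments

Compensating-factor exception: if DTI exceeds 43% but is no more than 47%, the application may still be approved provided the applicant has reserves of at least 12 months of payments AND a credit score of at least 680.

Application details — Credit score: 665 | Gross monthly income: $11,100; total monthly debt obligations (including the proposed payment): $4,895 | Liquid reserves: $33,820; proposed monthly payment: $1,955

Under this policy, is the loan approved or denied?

Denied

Credit score 665 ≥ 620 (meets base)
DTI = 4,895/11,100 = 44.1% > 43% — standard DTI limit exceeded.
Reserves: 33,820 ÷ 1,955 = 17.3 months (meets 4-month minimum)
44.1% falls in the override range (43%–47%), so the compensating-factor test applies.
Override check — reserves: 17.3 mo (ok); score: 665 (below 680).
Compensating-factor requirement not fully met.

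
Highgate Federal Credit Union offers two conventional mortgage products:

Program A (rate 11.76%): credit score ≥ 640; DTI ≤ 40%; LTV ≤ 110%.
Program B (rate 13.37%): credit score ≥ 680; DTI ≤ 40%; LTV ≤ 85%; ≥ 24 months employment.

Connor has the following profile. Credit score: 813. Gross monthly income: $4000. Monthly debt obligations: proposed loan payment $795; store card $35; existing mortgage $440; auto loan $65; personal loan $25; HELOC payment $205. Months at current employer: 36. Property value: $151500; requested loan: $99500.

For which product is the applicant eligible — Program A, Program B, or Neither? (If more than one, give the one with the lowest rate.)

Program A

Total debts = (795 + 35 + 440 + 65 + 25 + 205) = 1,565; DTI = 1,565/4,000 = 39.1%.
LTV = 99,500/151,500 = 65.7%.
Program A: score 813 ≥ 640; DTI 39.1% ≤ 40%; LTV 65.7% ≤ 110% → qualifies.
Program B: score 813 ≥ 680; DTI 39.1% ≤ 40%; LTV 65.7% ≤ 85%; employment 36 ≥ 24 mo → qualifies.
Qualifying: Program A, Program B. Lowest rate is 11.76% → Program A.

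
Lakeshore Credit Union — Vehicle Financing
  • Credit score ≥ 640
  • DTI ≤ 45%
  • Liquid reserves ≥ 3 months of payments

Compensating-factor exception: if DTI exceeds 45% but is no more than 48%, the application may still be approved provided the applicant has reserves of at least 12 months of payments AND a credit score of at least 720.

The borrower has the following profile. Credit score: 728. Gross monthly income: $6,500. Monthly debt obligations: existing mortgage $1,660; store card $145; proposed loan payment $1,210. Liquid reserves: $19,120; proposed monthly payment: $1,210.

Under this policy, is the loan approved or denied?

Credit score 728 ≥ 640 (meets base)
Total debts = (1,660 + 145 + 1,210) = 3,015. DTI: 3,015 ÷ 6,500 = 46.4%, over the 45% base limit.
Liquid reserves cover 19,120/1,210 = 15.8 months — ≥ 3 required
46.4% falls in the override range (45%–48%), so the compensating-factor test applies.
Override check — reserves: 15.8 mo (ok); score: 728 (ok).
Both override conditions satisfied; DTI exception granted.

Approved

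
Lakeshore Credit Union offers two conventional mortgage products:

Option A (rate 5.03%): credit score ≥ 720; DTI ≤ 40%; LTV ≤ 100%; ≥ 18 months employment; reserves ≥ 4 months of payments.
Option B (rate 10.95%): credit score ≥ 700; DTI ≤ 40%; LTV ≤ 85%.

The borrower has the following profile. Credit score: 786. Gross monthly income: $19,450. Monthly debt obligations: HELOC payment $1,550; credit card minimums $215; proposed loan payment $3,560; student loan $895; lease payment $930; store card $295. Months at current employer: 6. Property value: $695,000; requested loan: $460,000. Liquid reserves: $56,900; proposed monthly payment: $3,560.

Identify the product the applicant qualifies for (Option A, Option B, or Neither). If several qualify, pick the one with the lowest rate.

Option B

Total debts = (1,550 + 215 + 3,560 + 895 + 930 + 295) = 7,445; DTI = 7,445/19,450 = 38.3%.
LTV = 460,000/695,000 = 66.2%.
Reserves = 56,900/3,560 = 16.0 months.
Option A: score 786 ≥ 720; DTI 38.3% ≤ 40%; LTV 66.2% ≤ 100%; employment 6 < 18 mo; reserves 16.0 ≥ 4 mo → does not qualify.
Option B: score 786 ≥ 700; DTI 38.3% ≤ 40%; LTV 66.2% ≤ 85% → qualifies.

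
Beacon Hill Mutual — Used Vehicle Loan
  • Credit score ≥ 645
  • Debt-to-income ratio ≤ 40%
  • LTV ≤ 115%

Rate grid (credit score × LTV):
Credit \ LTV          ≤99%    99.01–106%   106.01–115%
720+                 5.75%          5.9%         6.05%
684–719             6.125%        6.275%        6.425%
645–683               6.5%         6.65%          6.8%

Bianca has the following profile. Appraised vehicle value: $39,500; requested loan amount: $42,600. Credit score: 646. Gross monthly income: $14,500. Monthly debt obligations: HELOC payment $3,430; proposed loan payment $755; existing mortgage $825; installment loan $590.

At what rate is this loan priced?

Credit score 646 ≥ 645; Total monthly debts = (3,430 + 755 + 825 + 590) = 5,600. DTI: 5,600 ÷ 14,500 = 38.6%, within the 40% cap
LTV = 42,600/39,500 = 107.8% ≤ 115%
Score 646 is in the 645–683 band; LTV 107.8% is in the 106.01–115% band → 6.8%.

6.8%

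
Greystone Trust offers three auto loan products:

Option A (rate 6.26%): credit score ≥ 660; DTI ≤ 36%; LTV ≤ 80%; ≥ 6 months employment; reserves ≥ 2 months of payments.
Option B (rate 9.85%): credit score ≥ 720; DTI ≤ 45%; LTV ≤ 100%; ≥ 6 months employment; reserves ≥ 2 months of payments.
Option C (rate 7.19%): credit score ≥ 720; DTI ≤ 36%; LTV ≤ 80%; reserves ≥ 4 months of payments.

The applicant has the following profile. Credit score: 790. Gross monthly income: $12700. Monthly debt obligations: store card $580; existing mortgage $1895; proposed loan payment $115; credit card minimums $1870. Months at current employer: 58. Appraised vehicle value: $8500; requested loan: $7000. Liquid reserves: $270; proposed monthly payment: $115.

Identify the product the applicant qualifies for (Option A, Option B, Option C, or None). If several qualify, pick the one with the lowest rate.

Option B

Total debts = (580 + 1,895 + 115 + 1,870) = 4,460; DTI = 4,460/12,700 = 35.1%.
LTV = 7,000/8,500 = 82.4%.
Reserves = 270/115 = 2.3 months.
Option A: score 790 ≥ 660; DTI 35.1% ≤ 36%; LTV 82.4% > 80%; employment 58 ≥ 6 mo; reserves 2.3 ≥ 2 mo → does not qualify.
Option B: score 790 ≥ 720; DTI 35.1% ≤ 45%; LTV 82.4% ≤ 100%; employment 58 ≥ 6 mo; reserves 2.3 ≥ 2 mo → qualifies.
Option C: score 790 ≥ 720; DTI 35.1% ≤ 36%; LTV 82.4% > 80%; reserves 2.3 < 4 mo → does not qualify.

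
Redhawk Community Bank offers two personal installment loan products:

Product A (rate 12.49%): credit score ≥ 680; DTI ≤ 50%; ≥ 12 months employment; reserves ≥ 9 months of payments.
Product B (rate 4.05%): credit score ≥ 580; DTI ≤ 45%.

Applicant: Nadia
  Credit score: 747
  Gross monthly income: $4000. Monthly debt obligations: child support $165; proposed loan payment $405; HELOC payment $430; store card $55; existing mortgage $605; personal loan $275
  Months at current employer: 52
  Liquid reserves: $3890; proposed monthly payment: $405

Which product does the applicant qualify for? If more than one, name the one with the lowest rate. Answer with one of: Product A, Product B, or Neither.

Product A

Total debts = (165 + 405 + 430 + 55 + 605 + 275) = 1,935; DTI = 1,935/4,000 = 48.4%.
Reserves = 3,890/405 = 9.6 months.
Product A: score 747 ≥ 680; DTI 48.4% ≤ 50%; employment 52 ≥ 12 mo; reserves 9.6 ≥ 9 mo → qualifies.
Product B: score 747 ≥ 580; DTI 48.4% > 45% → does not qualify.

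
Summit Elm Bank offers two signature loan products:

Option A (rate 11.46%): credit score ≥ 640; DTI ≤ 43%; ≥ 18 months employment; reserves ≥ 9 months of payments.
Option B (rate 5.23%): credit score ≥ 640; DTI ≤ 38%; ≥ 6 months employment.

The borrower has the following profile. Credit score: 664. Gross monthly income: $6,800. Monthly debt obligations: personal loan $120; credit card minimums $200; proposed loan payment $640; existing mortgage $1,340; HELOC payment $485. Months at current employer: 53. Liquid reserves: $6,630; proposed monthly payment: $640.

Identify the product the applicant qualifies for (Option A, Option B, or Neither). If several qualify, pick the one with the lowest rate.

Total debts = (120 + 200 + 640 + 1,340 + 485) = 2,785; DTI = 2,785/6,800 = 41%.
Reserves = 6,630/640 = 10.4 months.
Option A: score 664 ≥ 640; DTI 41% ≤ 43%; employment 53 ≥ 18 mo; reserves 10.4 ≥ 9 mo → qualifies.
Option B: score 664 ≥ 640; DTI 41% > 38%; employment 53 ≥ 6 mo → does not qualify.

Option A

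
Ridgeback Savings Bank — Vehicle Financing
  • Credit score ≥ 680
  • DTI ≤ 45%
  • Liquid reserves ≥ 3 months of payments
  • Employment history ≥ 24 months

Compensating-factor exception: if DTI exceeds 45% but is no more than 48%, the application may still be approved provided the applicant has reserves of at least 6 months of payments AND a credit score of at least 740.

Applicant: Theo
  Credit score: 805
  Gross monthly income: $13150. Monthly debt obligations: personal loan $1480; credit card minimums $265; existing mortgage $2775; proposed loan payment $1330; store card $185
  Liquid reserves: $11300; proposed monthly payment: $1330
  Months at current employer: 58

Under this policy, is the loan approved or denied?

Credit score 805 ≥ 680 (meets base)
Total debts = (1,480 + 265 + 2,775 + 1,330 + 185) = 6,035. DTI = 6,035/13,150 = 45.9% > 45% — standard DTI limit exceeded.
Reserves = 11,300/1,330 = 8.5 months ≥ 3
Employment 58 ≥ 24 months
45.9% falls in the override range (45%–48%), so the compensating-factor test applies.
Reserves 8.5 ≥ 6 months; credit score 805 ≥ 740.
Both override conditions satisfied; DTI exception granted.

Approved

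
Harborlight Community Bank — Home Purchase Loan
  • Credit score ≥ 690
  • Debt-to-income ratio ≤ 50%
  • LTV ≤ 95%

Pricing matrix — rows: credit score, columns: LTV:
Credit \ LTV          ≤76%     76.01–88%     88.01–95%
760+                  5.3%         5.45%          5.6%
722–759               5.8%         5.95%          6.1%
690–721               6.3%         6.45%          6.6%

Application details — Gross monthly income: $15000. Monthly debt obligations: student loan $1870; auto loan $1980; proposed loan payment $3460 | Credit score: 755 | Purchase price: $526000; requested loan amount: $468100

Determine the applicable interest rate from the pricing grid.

6.1%

Credit score 755 ≥ 690; Total monthly debts = (1,870 + 1,980 + 3,460) = 7,310. Debt-to-income = 7,310/15,000 = 48.7% — meets 50% limit
Loan-to-value = 468,100/526,000 = 89% — pass (95% max)
Row: 755 falls in 722–759. Column: 89% falls in 88.01–95%. Rate = 6.1%.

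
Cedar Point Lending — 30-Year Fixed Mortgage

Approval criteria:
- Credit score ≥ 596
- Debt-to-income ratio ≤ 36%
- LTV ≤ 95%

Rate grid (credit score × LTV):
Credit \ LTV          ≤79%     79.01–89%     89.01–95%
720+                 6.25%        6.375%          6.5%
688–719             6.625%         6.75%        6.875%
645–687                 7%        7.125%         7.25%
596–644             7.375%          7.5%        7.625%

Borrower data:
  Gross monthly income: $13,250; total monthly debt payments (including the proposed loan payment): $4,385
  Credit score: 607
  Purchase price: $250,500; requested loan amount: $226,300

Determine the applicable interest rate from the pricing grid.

Credit score 607 ≥ 596; DTI = 4,385/13,250 = 33.1% ≤ 36%
Loan-to-value = 226,300/250,500 = 90.3% — pass (95% max)
Credit 607 → row 596–644; LTV 90.3% → column 89.01–95%. Grid cell → 7.625%.

7.625%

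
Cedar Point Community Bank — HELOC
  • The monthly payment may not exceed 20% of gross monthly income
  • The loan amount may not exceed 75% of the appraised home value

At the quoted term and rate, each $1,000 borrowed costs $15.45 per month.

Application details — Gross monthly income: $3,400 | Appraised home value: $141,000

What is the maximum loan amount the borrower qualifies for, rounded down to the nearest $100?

Payment cap: 20% × $3,400 = $680/month.
At $15.45 per $1,000, that supports 680/15.45 × 1,000 ≈ $44,012 → $44,000.
LTV cap: 75% × $141,000 = $105,750 → $105,700.
Binding constraint: payment-to-income.

$44,000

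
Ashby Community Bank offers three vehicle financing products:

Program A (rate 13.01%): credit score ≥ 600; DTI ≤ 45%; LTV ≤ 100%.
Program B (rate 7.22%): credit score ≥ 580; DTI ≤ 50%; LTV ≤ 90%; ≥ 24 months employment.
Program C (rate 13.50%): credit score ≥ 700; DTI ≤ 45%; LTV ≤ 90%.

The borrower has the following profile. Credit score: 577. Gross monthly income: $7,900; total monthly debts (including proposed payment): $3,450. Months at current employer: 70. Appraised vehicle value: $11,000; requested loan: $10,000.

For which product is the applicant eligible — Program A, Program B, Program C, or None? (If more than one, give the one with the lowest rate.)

DTI = 3,450/7,900 = 43.7%.
LTV = 10,000/11,000 = 90.9%.
Program A: score 577 < 600; DTI 43.7% ≤ 45%; LTV 90.9% ≤ 100% → does not qualify.
Program B: score 577 < 580; DTI 43.7% ≤ 50%; LTV 90.9% > 90%; employment 70 ≥ 24 mo → does not qualify.
Program C: score 577 < 700; DTI 43.7% ≤ 45%; LTV 90.9% > 90% → does not qualify.

None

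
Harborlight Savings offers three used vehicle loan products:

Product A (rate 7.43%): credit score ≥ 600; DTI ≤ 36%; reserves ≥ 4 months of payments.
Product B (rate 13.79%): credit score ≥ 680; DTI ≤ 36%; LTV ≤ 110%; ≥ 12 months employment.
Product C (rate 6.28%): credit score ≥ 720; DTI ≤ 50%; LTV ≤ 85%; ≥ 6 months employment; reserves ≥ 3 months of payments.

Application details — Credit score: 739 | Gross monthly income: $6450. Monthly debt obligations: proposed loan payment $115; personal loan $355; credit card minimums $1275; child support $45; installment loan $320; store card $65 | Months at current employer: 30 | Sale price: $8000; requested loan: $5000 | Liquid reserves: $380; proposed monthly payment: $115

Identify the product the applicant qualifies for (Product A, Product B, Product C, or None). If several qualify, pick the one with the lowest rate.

Product C

Total debts = (115 + 355 + 1,275 + 45 + 320 + 65) = 2,175; DTI = 2,175/6,450 = 33.7%.
LTV = 5,000/8,000 = 62.5%.
Reserves = 380/115 = 3.3 months.
Product A: score 739 ≥ 600; DTI 33.7% ≤ 36%; reserves 3.3 < 4 mo → does not qualify.
Product B: score 739 ≥ 680; DTI 33.7% ≤ 36%; LTV 62.5% ≤ 110%; employment 30 ≥ 12 mo → qualifies.
Product C: score 739 ≥ 720; DTI 33.7% ≤ 50%; LTV 62.5% ≤ 85%; employment 30 ≥ 6 mo; reserves 3.3 ≥ 3 mo → qualifies.
Qualifying: Product B, Product C. Lowest rate is 6.28% → Product C.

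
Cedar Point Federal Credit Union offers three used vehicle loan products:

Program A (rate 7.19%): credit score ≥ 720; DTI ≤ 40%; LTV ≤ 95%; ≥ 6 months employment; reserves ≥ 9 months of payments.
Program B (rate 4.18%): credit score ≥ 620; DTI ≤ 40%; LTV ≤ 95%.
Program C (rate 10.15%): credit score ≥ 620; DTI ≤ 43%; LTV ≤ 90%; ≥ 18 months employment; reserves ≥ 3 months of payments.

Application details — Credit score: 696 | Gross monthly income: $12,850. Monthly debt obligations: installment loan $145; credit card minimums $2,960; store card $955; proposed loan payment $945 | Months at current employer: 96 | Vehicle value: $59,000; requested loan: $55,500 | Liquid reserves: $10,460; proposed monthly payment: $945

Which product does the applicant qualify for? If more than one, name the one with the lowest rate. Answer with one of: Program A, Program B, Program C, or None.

Total debts = (145 + 2,960 + 955 + 945) = 5,005; DTI = 5,005/12,850 = 38.9%.
LTV = 55,500/59,000 = 94.1%.
Reserves = 10,460/945 = 11.1 months.
Program A: score 696 < 720; DTI 38.9% ≤ 40%; LTV 94.1% ≤ 95%; employment 96 ≥ 6 mo; reserves 11.1 ≥ 9 mo → does not qualify.
Program B: score 696 ≥ 620; DTI 38.9% ≤ 40%; LTV 94.1% ≤ 95% → qualifies.
Program C: score 696 ≥ 620; DTI 38.9% ≤ 43%; LTV 94.1% > 90%; employment 96 ≥ 18 mo; reserves 11.1 ≥ 3 mo → does not qualify.

Program B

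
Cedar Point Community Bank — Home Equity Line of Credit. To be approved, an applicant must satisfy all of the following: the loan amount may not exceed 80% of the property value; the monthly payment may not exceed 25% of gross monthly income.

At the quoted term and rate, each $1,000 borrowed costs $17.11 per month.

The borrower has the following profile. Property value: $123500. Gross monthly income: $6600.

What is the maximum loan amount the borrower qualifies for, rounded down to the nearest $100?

Payment cap: 25% × $6,600 = $1,650/month.
At $17.11 per $1,000, that supports 1,650/17.11 × 1,000 ≈ $96,434 → $96,400.
LTV cap: 80% × $123,500 = $98,800 → $98,800.
Binding constraint: payment-to-income.

$96,400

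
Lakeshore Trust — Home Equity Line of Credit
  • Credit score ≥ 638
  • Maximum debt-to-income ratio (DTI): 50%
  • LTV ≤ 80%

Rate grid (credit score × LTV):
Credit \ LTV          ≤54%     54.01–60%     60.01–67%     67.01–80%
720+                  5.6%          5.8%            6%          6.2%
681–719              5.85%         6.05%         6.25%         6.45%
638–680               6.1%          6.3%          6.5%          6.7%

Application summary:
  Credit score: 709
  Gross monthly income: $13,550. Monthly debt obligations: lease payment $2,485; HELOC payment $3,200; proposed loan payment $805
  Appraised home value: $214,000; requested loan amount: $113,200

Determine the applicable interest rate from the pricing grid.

5.85%

Credit score 709 ≥ 638; Total monthly debts = (2,485 + 3,200 + 805) = 6,490. DTI = 6,490/13,550 = 47.9% ≤ 50%
LTV = 113,200/214,000 = 52.9% ≤ 80%
Row: 709 falls in 681–719. Column: 52.9% falls in ≤54%. Rate = 5.85%.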